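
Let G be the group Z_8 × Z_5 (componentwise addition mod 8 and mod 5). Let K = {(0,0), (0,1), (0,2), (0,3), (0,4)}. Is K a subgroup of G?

|K| = 5 divides |G| = 40, consistent with Lagrange.
K contains the identity, every element's inverse is in K, and K is closed under +: it is a subgroup.
In fact K = ⟨(0,1)⟩.

Yes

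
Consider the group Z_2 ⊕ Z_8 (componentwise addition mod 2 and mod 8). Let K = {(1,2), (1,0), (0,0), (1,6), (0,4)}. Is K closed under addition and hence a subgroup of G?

No

|K| = 5 does not divide |G| = 16, so by Lagrange K is not a subgroup.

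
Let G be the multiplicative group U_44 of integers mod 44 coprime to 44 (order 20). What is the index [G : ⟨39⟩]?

|⟨39⟩| = 10 and |G| = 20.
By Lagrange, [G : H] = |G|/|H| = 20/10 = 2.

2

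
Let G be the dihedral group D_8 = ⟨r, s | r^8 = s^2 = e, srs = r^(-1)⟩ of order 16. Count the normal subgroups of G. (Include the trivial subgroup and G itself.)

7

G has 19 subgroups. Checking conjugation-invariance by order — order 1: 1/1 normal; order 2: 1/9 normal; order 4: 1/5 normal; order 8: 3/3 normal; order 16: 1/1 normal.
Total normal subgroups: 7.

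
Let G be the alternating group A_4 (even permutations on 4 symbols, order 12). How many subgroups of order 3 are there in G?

|G| = 12 and 3 | 12, so subgroups of order 3 are possible by Lagrange.
The subgroups of order 3 are: {e, (1 2 3), (1 3 2)}; {e, (1 2 4), (1 4 2)}; {e, (1 3 4), (1 4 3)}; {e, (2 3 4), (2 4 3)}.
So G has 4 subgroups of order 3.

4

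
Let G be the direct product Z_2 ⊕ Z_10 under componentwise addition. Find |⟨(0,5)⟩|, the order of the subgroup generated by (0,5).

The order of (0,5) in Z_2 × Z_10 is lcm(ord(0) in Z_2, ord(5) in Z_10).
ord(0) = 1 and ord(5) = 2, so |⟨(0,5)⟩| = lcm(1, 2) = 2.

2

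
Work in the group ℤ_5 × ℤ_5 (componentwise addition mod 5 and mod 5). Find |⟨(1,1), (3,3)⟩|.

5

|⟨(1,1)⟩| = 5 and |⟨(3,3)⟩| = 5, so |H| is a multiple of lcm(5, 5) = 5 and divides |G| = 25.
Closing under the operation: H = {(0,0), (1,1), (2,2), (3,3), (4,4)}, so |H| = 5.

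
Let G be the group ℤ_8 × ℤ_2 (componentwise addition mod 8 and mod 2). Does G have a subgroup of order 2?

Yes

2 | 16. A subgroup of order 2 is {(0,0), (0,1)}.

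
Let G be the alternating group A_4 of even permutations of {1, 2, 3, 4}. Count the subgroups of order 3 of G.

|G| = 12 and 3 | 12, so subgroups of order 3 are possible by Lagrange.
The subgroups of order 3 are: {e, (1 2 3), (1 3 2)}; {e, (1 2 4), (1 4 2)}; {e, (1 3 4), (1 4 3)}; {e, (2 3 4), (2 4 3)}.
So G has 4 subgroups of order 3.

4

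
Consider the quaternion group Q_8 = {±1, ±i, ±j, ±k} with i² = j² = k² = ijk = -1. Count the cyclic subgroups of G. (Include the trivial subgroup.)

5

Group the elements of G by the cyclic subgroup they generate; each cyclic subgroup of order d accounts for φ(d) elements.
Cyclic subgroups by order — order 1: 1; order 2: 1; order 4: 3.
Total: 5.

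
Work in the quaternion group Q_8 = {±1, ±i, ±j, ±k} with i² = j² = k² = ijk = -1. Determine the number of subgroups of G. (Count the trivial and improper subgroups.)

6

|G| = 8, so by Lagrange every subgroup order divides 8. Divisors: 1, 2, 4, 8.
Subgroups by order — order 1: 1; order 2: 1; order 4: 3; order 8: 1.
Total: 1 + 1 + 3 + 1 = 6.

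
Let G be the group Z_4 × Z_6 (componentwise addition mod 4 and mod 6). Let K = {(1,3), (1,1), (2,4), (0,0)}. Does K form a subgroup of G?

(1,1) ∈ K but its inverse (3,5) ∉ K, so K is not a subgroup.

No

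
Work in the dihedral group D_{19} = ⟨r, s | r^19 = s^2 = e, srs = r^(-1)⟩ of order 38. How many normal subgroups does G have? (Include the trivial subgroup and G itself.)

G has 22 subgroups. Checking conjugation-invariance by order — order 1: 1/1 normal; order 2: 0/19 normal; order 19: 1/1 normal; order 38: 1/1 normal.
Total normal subgroups: 3.

3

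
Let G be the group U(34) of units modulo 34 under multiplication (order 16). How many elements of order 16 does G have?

8

The elements of order 16 are: 3, 5, 7, 11, 23, 27, 29, 31.
That's 8.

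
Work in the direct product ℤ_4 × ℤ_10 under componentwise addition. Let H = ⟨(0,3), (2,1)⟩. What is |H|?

20

|⟨(0,3)⟩| = 10 and |⟨(2,1)⟩| = 10, so |H| is a multiple of lcm(10, 10) = 10 and divides |G| = 40.
Closing under the operation: H = {(0,0), (0,1), (0,2), (0,3), (0,4), (0,5), (0,6), (0,7), (0,8), (0,9), (2,0), (2,1), (2,2), (2,3), (2,4), (2,5), (2,6), (2,7), (2,8), (2,9)}, so |H| = 20.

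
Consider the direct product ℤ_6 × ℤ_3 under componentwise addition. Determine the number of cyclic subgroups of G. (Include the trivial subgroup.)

10

Each element a generates a cyclic subgroup ⟨a⟩; distinct elements may generate the same one (a cyclic group of order d has φ(d) generators).
Cyclic subgroups by order — order 1: 1; order 2: 1; order 3: 4; order 6: 4.
Total: 10.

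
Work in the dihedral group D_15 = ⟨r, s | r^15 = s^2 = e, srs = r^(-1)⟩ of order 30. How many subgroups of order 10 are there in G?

3

|G| = 30 and 10 | 30, so subgroups of order 10 are possible by Lagrange.
The subgroups of order 10 are: {e, r^3, r^6, r^9, r^12, rs, r^4s, r^7s, r^10s, r^13s}; {e, r^3, r^6, r^9, r^12, r^2s, r^5s, r^8s, r^11s, r^14s}; {e, r^3, r^6, r^9, r^12, s, r^3s, r^6s, r^9s, r^12s}.
So G has 3 subgroups of order 10.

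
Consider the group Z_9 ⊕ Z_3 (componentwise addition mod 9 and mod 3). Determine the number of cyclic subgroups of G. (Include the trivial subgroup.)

8

Each element a generates a cyclic subgroup ⟨a⟩; distinct elements may generate the same one (a cyclic group of order d has φ(d) generators).
Cyclic subgroups by order — order 1: 1; order 3: 4; order 9: 3.
Total: 8.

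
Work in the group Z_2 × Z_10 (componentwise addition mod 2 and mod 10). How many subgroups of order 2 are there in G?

3

|G| = 20 and 2 | 20, so subgroups of order 2 are possible by Lagrange.
The subgroups of order 2 are: {(0,0), (0,5)}; {(0,0), (1,0)}; {(0,0), (1,5)}.
So G has 3 subgroups of order 2.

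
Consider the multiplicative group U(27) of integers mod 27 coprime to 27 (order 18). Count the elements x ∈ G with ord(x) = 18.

6

The elements of order 18 are: 2, 5, 11, 14, 20, 23.
That's 6.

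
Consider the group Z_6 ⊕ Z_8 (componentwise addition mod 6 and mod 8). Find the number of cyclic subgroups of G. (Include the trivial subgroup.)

Group the elements of G by the cyclic subgroup they generate; each cyclic subgroup of order d accounts for φ(d) elements.
Cyclic subgroups by order — order 1: 1; order 2: 3; order 3: 1; order 4: 2; order 6: 3; order 8: 2; order 12: 2; order 24: 2.
Total: 16.

16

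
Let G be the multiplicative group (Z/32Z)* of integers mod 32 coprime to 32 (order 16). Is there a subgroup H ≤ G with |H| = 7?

7 does not divide |G| = 16, so by Lagrange no subgroup of order 7 exists.

No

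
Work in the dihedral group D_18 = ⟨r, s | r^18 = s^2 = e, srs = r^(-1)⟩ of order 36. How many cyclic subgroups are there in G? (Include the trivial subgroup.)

Group the elements of G by the cyclic subgroup they generate; each cyclic subgroup of order d accounts for φ(d) elements.
Cyclic subgroups by order — order 1: 1; order 2: 19; order 3: 1; order 6: 1; order 9: 1; order 18: 1.
Total: 24.

24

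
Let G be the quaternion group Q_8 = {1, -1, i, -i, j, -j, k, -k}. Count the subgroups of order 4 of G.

|G| = 8 and 4 | 8, so subgroups of order 4 are possible by Lagrange.
The subgroups of order 4 are: {1, -1, i, -i}; {1, -1, j, -j}; {1, -1, k, -k}.
So G has 3 subgroups of order 4.

3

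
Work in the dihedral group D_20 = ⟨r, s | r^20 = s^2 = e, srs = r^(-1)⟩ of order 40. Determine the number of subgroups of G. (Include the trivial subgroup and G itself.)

48

|G| = 40, so by Lagrange every subgroup order divides 40. Divisors: 1, 2, 4, 5, 8, 10, 20, 40.
Subgroups by order — order 1: 1; order 2: 21; order 4: 11; order 5: 1; order 8: 5; order 10: 5; order 20: 3; order 40: 1.
Total: 1 + 21 + 11 + 1 + 5 + 5 + 3 + 1 = 48.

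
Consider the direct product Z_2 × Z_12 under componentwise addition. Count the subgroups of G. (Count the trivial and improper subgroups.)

|G| = 24, so by Lagrange every subgroup order divides 24. Divisors: 1, 2, 3, 4, 6, 8, 12, 24.
Subgroups by order — order 1: 1; order 2: 3; order 3: 1; order 4: 3; order 6: 3; order 8: 1; order 12: 3; order 24: 1.
Total: 1 + 3 + 1 + 3 + 3 + 1 + 3 + 1 = 16.

16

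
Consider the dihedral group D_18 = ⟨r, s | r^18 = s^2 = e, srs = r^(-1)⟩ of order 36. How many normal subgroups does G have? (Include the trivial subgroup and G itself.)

9

G has 45 subgroups. Checking conjugation-invariance by order — order 1: 1/1 normal; order 2: 1/19 normal; order 3: 1/1 normal; order 4: 0/9 normal; order 6: 1/7 normal; order 9: 1/1 normal; order 12: 0/3 normal; order 18: 3/3 normal; order 36: 1/1 normal.
Total normal subgroups: 9.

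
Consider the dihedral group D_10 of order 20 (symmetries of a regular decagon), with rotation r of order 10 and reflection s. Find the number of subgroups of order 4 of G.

|G| = 20 and 4 | 20, so subgroups of order 4 are possible by Lagrange.
The subgroups of order 4 are: {e, r^5, r^2s, r^7s}; {e, r^5, r^3s, r^8s}; {e, r^5, r^4s, r^9s}; {e, r^5, s, r^5s}; … (5 in all).
So G has 5 subgroups of order 4.

5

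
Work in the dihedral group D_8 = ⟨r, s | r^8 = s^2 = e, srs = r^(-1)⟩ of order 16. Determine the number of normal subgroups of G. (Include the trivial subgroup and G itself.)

7

G has 19 subgroups. Checking conjugation-invariance by order — order 1: 1/1 normal; order 2: 1/9 normal; order 4: 1/5 normal; order 8: 3/3 normal; order 16: 1/1 normal.
Total normal subgroups: 7.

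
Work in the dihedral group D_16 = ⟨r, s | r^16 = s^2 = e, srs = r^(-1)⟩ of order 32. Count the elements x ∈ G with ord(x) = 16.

8

The elements of order 16 are: r, r^3, r^5, r^7, r^9, r^11, r^13, r^15.
That's 8.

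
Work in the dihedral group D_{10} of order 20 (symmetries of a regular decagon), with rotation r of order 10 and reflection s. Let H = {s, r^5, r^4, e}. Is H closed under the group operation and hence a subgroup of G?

r^4 ∈ H but its inverse r^6 ∉ H, so H is not a subgroup.

No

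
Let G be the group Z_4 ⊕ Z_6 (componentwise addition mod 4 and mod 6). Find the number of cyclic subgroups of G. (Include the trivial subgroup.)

12

Each element a generates a cyclic subgroup ⟨a⟩; distinct elements may generate the same one (a cyclic group of order d has φ(d) generators).
Cyclic subgroups by order — order 1: 1; order 2: 3; order 3: 1; order 4: 2; order 6: 3; order 12: 2.
Total: 12.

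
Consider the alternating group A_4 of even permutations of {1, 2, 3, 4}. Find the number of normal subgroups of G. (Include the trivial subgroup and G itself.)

3

G has 10 subgroups. Checking conjugation-invariance by order — order 1: 1/1 normal; order 2: 0/3 normal; order 3: 0/4 normal; order 4: 1/1 normal; order 12: 1/1 normal.
Total normal subgroups: 3.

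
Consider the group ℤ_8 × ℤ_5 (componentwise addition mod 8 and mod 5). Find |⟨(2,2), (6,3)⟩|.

20

|⟨(2,2)⟩| = 20 and |⟨(6,3)⟩| = 20, so |H| is a multiple of lcm(20, 20) = 20 and divides |G| = 40.
Closing under the operation: H = {(0,0), (0,1), (0,2), (0,3), (0,4), (2,0), (2,1), (2,2), (2,3), (2,4), (4,0), (4,1), (4,2), (4,3), (4,4), (6,0), (6,1), (6,2), (6,3), (6,4)}, so |H| = 20.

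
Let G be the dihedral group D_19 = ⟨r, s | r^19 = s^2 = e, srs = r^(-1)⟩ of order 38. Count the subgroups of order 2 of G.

19

|G| = 38 and 2 | 38, so subgroups of order 2 are possible by Lagrange.
The subgroups of order 2 are: {e, r^10s}; {e, r^11s}; {e, r^12s}; {e, r^13s}; … (19 in all).
So G has 19 subgroups of order 2.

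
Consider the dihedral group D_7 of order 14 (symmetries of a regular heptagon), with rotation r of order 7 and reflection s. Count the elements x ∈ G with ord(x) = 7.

6

The elements of order 7 are: r, r^2, r^3, r^4, r^5, r^6.
That's 6.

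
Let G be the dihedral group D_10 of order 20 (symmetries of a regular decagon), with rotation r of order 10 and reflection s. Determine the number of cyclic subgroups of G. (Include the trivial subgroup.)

Group the elements of G by the cyclic subgroup they generate; each cyclic subgroup of order d accounts for φ(d) elements.
Cyclic subgroups by order — order 1: 1; order 2: 11; order 5: 1; order 10: 1.
Total: 14.

14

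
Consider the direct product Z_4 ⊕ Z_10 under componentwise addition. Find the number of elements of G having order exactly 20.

16

An element (a,b) has order lcm(ord(a), ord(b)); count pairs with lcm equal to 20.
Enumerating gives 16 such elements.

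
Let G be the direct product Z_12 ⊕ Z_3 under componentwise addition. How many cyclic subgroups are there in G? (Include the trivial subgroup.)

15

Each element a generates a cyclic subgroup ⟨a⟩; distinct elements may generate the same one (a cyclic group of order d has φ(d) generators).
Cyclic subgroups by order — order 1: 1; order 2: 1; order 3: 4; order 4: 1; order 6: 4; order 12: 4.
Total: 15.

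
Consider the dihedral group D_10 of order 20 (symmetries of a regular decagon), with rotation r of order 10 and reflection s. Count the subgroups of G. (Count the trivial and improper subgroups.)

22

|G| = 20, so by Lagrange every subgroup order divides 20. Divisors: 1, 2, 4, 5, 10, 20.
Subgroups by order — order 1: 1; order 2: 11; order 4: 5; order 5: 1; order 10: 3; order 20: 1.
Total: 1 + 11 + 5 + 1 + 3 + 1 = 22.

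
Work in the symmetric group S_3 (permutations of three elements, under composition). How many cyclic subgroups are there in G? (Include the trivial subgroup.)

5

Group the elements of G by the cyclic subgroup they generate; each cyclic subgroup of order d accounts for φ(d) elements.
Cyclic subgroups by order — order 1: 1; order 2: 3; order 3: 1.
Total: 5.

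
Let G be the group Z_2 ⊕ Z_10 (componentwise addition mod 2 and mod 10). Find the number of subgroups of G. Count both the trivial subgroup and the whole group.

|G| = 20, so by Lagrange every subgroup order divides 20. Divisors: 1, 2, 4, 5, 10, 20.
Subgroups by order — order 1: 1; order 2: 3; order 4: 1; order 5: 1; order 10: 3; order 20: 1.
Total: 1 + 3 + 1 + 1 + 3 + 1 = 10.

10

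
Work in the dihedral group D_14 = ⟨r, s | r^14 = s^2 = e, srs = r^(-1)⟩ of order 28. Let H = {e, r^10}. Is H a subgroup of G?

No

r^10 ∈ H but its inverse r^4 ∉ H, so H is not a subgroup.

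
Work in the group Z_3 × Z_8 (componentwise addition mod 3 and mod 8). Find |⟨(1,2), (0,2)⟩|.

12

|⟨(1,2)⟩| = 12 and |⟨(0,2)⟩| = 4, so |H| is a multiple of lcm(12, 4) = 12 and divides |G| = 24.
Closing under the operation: H = {(0,0), (0,2), (0,4), (0,6), (1,0), (1,2), (1,4), (1,6), (2,0), (2,2), (2,4), (2,6)}, so |H| = 12.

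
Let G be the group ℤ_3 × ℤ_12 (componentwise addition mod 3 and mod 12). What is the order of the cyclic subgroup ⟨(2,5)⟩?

The order of (2,5) in Z_3 × Z_12 is lcm(ord(2) in Z_3, ord(5) in Z_12).
ord(2) = 3 and ord(5) = 12, so |⟨(2,5)⟩| = lcm(3, 12) = 12.

12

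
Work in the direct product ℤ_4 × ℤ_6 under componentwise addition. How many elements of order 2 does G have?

An element (a,b) has order lcm(ord(a), ord(b)); count pairs with lcm equal to 2.
Enumerating gives 3 such elements.

3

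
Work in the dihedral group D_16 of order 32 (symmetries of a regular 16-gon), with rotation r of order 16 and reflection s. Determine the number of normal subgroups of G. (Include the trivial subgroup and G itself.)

G has 36 subgroups. Checking conjugation-invariance by order — order 1: 1/1 normal; order 2: 1/17 normal; order 4: 1/9 normal; order 8: 1/5 normal; order 16: 3/3 normal; order 32: 1/1 normal.
Total normal subgroups: 8.

8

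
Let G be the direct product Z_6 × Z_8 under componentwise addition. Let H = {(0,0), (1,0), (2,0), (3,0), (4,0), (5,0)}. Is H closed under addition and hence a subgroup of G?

Yes

|H| = 6 divides |G| = 48, consistent with Lagrange.
H contains the identity, every element's inverse is in H, and H is closed under +: it is a subgroup.
In fact H = ⟨(5,0)⟩.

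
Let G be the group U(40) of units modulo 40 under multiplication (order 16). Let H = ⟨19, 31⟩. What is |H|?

4

|⟨19⟩| = 2 and |⟨31⟩| = 2, so |H| is a multiple of lcm(2, 2) = 2 and divides |G| = 16.
Closing under the operation: H = {1, 19, 29, 31}, so |H| = 4.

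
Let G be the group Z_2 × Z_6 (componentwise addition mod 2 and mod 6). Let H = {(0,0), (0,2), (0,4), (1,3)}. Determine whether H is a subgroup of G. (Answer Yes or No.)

No

Closure fails: (0,2) + (1,3) = (1,5) ∉ H. So H is not a subgroup.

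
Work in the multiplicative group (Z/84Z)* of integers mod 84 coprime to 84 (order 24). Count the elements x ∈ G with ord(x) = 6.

14

Enumerating element orders in G gives 14 elements of order 6.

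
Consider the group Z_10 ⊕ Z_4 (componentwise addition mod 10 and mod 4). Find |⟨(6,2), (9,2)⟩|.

20

|⟨(6,2)⟩| = 10 and |⟨(9,2)⟩| = 10, so |H| is a multiple of lcm(10, 10) = 10 and divides |G| = 40.
Closing under the operation: H = {(0,0), (0,2), (1,0), (1,2), (2,0), (2,2), (3,0), (3,2), (4,0), (4,2), (5,0), (5,2), (6,0), (6,2), (7,0), (7,2), (8,0), (8,2), (9,0), (9,2)}, so |H| = 20.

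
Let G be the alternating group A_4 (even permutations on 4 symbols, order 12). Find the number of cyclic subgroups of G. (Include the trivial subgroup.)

8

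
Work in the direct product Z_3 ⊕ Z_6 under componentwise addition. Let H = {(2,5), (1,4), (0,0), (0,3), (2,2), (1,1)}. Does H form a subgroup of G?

Yes

|H| = 6 divides |G| = 18, consistent with Lagrange.
H contains the identity, every element's inverse is in H, and H is closed under +: it is a subgroup.
In fact H = ⟨(2,5)⟩.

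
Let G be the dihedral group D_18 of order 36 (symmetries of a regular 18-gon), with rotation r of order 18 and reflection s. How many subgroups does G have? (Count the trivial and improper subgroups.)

45

|G| = 36, so by Lagrange every subgroup order divides 36. Divisors: 1, 2, 3, 4, 6, 9, 12, 18, 36.
Subgroups by order — order 1: 1; order 2: 19; order 3: 1; order 4: 9; order 6: 7; order 9: 1; order 12: 3; order 18: 3; order 36: 1.
Total: 1 + 19 + 1 + 9 + 7 + 1 + 3 + 3 + 1 = 45.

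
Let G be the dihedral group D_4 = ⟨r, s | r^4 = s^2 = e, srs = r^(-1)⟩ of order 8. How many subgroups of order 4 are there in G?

|G| = 8 and 4 | 8, so subgroups of order 4 are possible by Lagrange.
The subgroups of order 4 are: {e, r, r^2, r^3}; {e, r^2, s, r^2s}; {e, r^2, rs, r^3s}.
So G has 3 subgroups of order 4.

3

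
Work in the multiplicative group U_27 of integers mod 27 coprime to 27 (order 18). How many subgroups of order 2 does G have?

1

|G| = 18 and 2 | 18, so subgroups of order 2 are possible by Lagrange.
The subgroups of order 2 are: {1, 26}.
So G has 1 subgroup of order 2.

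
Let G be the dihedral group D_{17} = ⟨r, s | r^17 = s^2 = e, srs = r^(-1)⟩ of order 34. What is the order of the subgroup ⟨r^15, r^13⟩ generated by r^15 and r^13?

|⟨r^15⟩| = 17 and |⟨r^13⟩| = 17, so |H| is a multiple of lcm(17, 17) = 17 and divides |G| = 34.
Closing under the operation: H = {e, r, r^2, r^3, r^4, r^5, r^6, r^7, r^8, r^9, r^10, r^11, r^12, r^13, r^14, r^15, r^16}, so |H| = 17.

17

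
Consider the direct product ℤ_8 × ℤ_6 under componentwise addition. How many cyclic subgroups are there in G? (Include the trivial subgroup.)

16

Each element a generates a cyclic subgroup ⟨a⟩; distinct elements may generate the same one (a cyclic group of order d has φ(d) generators).
Cyclic subgroups by order — order 1: 1; order 2: 3; order 3: 1; order 4: 2; order 6: 3; order 8: 2; order 12: 2; order 24: 2.
Total: 16.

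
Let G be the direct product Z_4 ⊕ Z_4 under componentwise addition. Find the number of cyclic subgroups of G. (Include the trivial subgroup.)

10

Group the elements of G by the cyclic subgroup they generate; each cyclic subgroup of order d accounts for φ(d) elements.
Cyclic subgroups by order — order 1: 1; order 2: 3; order 4: 6.
Total: 10.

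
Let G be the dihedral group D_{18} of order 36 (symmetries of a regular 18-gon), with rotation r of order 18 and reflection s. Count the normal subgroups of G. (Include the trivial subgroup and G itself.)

9

G has 45 subgroups. Checking conjugation-invariance by order — order 1: 1/1 normal; order 2: 1/19 normal; order 3: 1/1 normal; order 4: 0/9 normal; order 6: 1/7 normal; order 9: 1/1 normal; order 12: 0/3 normal; order 18: 3/3 normal; order 36: 1/1 normal.
Total normal subgroups: 9.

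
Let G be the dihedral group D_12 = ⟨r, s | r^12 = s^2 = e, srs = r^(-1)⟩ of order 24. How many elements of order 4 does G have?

The elements of order 4 are: r^3, r^9.
That's 2.

2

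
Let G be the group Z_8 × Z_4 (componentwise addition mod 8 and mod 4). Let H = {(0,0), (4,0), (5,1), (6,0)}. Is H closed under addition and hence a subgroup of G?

(5,1) ∈ H but its inverse (3,3) ∉ H, so H is not a subgroup.

No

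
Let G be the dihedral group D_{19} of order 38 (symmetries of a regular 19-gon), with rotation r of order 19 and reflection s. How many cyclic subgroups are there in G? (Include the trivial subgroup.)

21

A cyclic subgroup of order d is generated by each of its φ(d) elements of order d, so the cyclic subgroups of order d number (#elements of order d)/φ(d).
Cyclic subgroups by order — order 1: 1; order 2: 19; order 19: 1.
Total: 21.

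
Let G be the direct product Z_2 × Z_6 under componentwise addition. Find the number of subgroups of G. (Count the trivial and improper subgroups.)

|G| = 12, so by Lagrange every subgroup order divides 12. Divisors: 1, 2, 3, 4, 6, 12.
Subgroups by order — order 1: 1; order 2: 3; order 3: 1; order 4: 1; order 6: 3; order 12: 1.
Total: 1 + 3 + 1 + 1 + 3 + 1 = 10.

10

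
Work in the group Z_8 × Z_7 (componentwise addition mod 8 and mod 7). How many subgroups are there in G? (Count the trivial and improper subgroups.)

|G| = 56, so by Lagrange every subgroup order divides 56. Divisors: 1, 2, 4, 7, 8, 14, 28, 56.
Subgroups by order — order 1: 1; order 2: 1; order 4: 1; order 7: 1; order 8: 1; order 14: 1; order 28: 1; order 56: 1.
Total: 1 + 1 + 1 + 1 + 1 + 1 + 1 + 1 = 8.

8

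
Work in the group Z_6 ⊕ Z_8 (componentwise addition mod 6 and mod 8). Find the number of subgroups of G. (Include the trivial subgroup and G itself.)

|G| = 48, so by Lagrange every subgroup order divides 48. Divisors: 1, 2, 3, 4, 6, 8, 12, 16, 24, 48.
Subgroups by order — order 1: 1; order 2: 3; order 3: 1; order 4: 3; order 6: 3; order 8: 3; order 12: 3; order 16: 1; order 24: 3; order 48: 1.
Total: 1 + 3 + 1 + 3 + 3 + 3 + 3 + 1 + 3 + 1 = 22.

22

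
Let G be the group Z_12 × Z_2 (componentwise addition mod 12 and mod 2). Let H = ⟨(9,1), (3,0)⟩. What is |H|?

|⟨(9,1)⟩| = 4 and |⟨(3,0)⟩| = 4, so |H| is a multiple of lcm(4, 4) = 4 and divides |G| = 24.
Closing under the operation: H = {(0,0), (0,1), (3,0), (3,1), (6,0), (6,1), (9,0), (9,1)}, so |H| = 8.

8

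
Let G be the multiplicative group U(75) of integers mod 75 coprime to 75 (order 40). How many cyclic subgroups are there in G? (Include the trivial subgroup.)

A cyclic subgroup of order d is generated by each of its φ(d) elements of order d, so the cyclic subgroups of order d number (#elements of order d)/φ(d).
Cyclic subgroups by order — order 1: 1; order 2: 3; order 4: 2; order 5: 1; order 10: 3; order 20: 2.
Total: 12.

12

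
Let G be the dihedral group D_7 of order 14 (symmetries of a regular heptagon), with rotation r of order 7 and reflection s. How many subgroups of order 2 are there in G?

7

|G| = 14 and 2 | 14, so subgroups of order 2 are possible by Lagrange.
The subgroups of order 2 are: {e, r^2s}; {e, r^3s}; {e, r^4s}; {e, r^5s}; … (7 in all).
So G has 7 subgroups of order 2.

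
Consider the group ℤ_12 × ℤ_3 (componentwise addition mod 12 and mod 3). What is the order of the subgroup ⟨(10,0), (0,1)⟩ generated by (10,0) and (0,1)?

18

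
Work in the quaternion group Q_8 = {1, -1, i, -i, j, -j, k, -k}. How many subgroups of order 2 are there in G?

1

|G| = 8 and 2 | 8, so subgroups of order 2 are possible by Lagrange.
The subgroups of order 2 are: {1, -1}.
So G has 1 subgroup of order 2.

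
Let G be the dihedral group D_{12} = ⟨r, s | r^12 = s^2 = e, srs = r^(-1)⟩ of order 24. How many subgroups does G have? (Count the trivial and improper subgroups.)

34

|G| = 24, so by Lagrange every subgroup order divides 24. Divisors: 1, 2, 3, 4, 6, 8, 12, 24.
Subgroups by order — order 1: 1; order 2: 13; order 3: 1; order 4: 7; order 6: 5; order 8: 3; order 12: 3; order 24: 1.
Total: 1 + 13 + 1 + 7 + 5 + 3 + 3 + 1 = 34.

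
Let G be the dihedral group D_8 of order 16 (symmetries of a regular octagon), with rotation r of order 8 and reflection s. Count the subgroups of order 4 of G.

5

|G| = 16 and 4 | 16, so subgroups of order 4 are possible by Lagrange.
The subgroups of order 4 are: {e, r^2, r^4, r^6}; {e, r^4, r^2s, r^6s}; {e, r^4, r^3s, r^7s}; {e, r^4, s, r^4s}; … (5 in all).
So G has 5 subgroups of order 4.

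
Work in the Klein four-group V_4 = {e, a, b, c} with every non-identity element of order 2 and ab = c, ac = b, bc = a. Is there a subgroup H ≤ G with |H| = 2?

Yes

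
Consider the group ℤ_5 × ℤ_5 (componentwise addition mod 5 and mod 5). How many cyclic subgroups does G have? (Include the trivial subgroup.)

A cyclic subgroup of order d is generated by each of its φ(d) elements of order d, so the cyclic subgroups of order d number (#elements of order d)/φ(d).
Cyclic subgroups by order — order 1: 1; order 5: 6.
Total: 7.

7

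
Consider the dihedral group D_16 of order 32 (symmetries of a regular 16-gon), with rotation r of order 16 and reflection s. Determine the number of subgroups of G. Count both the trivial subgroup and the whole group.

36

|G| = 32, so by Lagrange every subgroup order divides 32. Divisors: 1, 2, 4, 8, 16, 32.
Subgroups by order — order 1: 1; order 2: 17; order 4: 9; order 8: 5; order 16: 3; order 32: 1.
Total: 1 + 17 + 9 + 5 + 3 + 1 = 36.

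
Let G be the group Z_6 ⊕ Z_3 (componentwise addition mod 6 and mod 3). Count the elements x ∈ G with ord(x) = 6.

8

An element (a,b) has order lcm(ord(a), ord(b)); count pairs with lcm equal to 6.
Enumerating gives 8 such elements.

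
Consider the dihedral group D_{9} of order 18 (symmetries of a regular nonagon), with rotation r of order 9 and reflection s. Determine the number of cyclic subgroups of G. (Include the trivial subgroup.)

12

Each element a generates a cyclic subgroup ⟨a⟩; distinct elements may generate the same one (a cyclic group of order d has φ(d) generators).
Cyclic subgroups by order — order 1: 1; order 2: 9; order 3: 1; order 9: 1.
Total: 12.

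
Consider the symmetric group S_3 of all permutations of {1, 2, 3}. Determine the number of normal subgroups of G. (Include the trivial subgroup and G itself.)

3

G has 6 subgroups. Checking conjugation-invariance by order — order 1: 1/1 normal; order 2: 0/3 normal; order 3: 1/1 normal; order 6: 1/1 normal.
Total normal subgroups: 3.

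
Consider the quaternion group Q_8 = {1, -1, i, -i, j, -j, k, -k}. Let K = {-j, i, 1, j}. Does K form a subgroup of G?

No

i ∈ K but its inverse -i ∉ K, so K is not a subgroup.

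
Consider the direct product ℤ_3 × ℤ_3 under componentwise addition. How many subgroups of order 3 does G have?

|G| = 9 and 3 | 9, so subgroups of order 3 are possible by Lagrange.
The subgroups of order 3 are: {(0,0), (0,1), (0,2)}; {(0,0), (1,0), (2,0)}; {(0,0), (1,1), (2,2)}; {(0,0), (1,2), (2,1)}.
So G has 4 subgroups of order 3.

4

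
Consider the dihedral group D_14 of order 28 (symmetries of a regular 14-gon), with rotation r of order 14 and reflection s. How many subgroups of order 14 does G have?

3

|G| = 28 and 14 | 28, so subgroups of order 14 are possible by Lagrange.
The subgroups of order 14 are: {e, r, r^2, r^3, r^4, r^5, r^6, r^7, r^8, r^9, r^10, r^11, r^12, r^13}; {e, r^2, r^4, r^6, r^8, r^10, r^12, s, r^2s, r^4s, r^6s, r^8s, r^10s, r^12s}; {e, r^2, r^4, r^6, r^8, r^10, r^12, rs, r^3s, r^5s, r^7s, r^9s, r^11s, r^13s}.
So G has 3 subgroups of order 14.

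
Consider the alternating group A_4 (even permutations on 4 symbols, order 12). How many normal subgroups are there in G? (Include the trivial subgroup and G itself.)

3

G has 10 subgroups. Checking conjugation-invariance by order — order 1: 1/1 normal; order 2: 0/3 normal; order 3: 0/4 normal; order 4: 1/1 normal; order 12: 1/1 normal.
Total normal subgroups: 3.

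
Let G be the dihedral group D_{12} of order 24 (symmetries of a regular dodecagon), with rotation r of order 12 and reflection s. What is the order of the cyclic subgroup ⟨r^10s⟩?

2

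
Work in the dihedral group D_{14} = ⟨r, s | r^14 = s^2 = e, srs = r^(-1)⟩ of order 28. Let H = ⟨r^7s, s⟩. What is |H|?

4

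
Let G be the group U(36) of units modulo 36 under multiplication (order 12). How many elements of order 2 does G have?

3

The elements of order 2 are: 17, 19, 35.
That's 3.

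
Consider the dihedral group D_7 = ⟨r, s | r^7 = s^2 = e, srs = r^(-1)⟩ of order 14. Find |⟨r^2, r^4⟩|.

|⟨r^2⟩| = 7 and |⟨r^4⟩| = 7, so |H| is a multiple of lcm(7, 7) = 7 and divides |G| = 14.
Closing under the operation: H = {e, r, r^2, r^3, r^4, r^5, r^6}, so |H| = 7.

7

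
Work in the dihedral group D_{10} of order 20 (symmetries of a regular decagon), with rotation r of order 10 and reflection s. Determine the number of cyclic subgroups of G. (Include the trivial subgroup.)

14

A cyclic subgroup of order d is generated by each of its φ(d) elements of order d, so the cyclic subgroups of order d number (#elements of order d)/φ(d).
Cyclic subgroups by order — order 1: 1; order 2: 11; order 5: 1; order 10: 1.
Total: 14.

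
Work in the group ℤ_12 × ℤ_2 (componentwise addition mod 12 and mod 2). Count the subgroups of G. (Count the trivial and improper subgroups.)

|G| = 24, so by Lagrange every subgroup order divides 24. Divisors: 1, 2, 3, 4, 6, 8, 12, 24.
Subgroups by order — order 1: 1; order 2: 3; order 3: 1; order 4: 3; order 6: 3; order 8: 1; order 12: 3; order 24: 1.
Total: 1 + 3 + 1 + 3 + 3 + 1 + 3 + 1 = 16.

16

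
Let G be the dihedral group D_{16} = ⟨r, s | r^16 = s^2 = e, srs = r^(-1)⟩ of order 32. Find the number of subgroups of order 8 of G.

5

|G| = 32 and 8 | 32, so subgroups of order 8 are possible by Lagrange.
The subgroups of order 8 are: {e, r^2, r^4, r^6, r^8, r^10, r^12, r^14}; {e, r^4, r^8, r^12, r^2s, r^6s, r^10s, r^14s}; {e, r^4, r^8, r^12, r^3s, r^7s, r^11s, r^15s}; {e, r^4, r^8, r^12, s, r^4s, r^8s, r^12s}; … (5 in all).
So G has 5 subgroups of order 8.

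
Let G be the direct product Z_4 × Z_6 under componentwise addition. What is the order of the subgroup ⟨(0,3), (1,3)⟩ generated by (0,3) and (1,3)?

8

|⟨(0,3)⟩| = 2 and |⟨(1,3)⟩| = 4, so |H| is a multiple of lcm(2, 4) = 4 and divides |G| = 24.
Closing under the operation: H = {(0,0), (0,3), (1,0), (1,3), (2,0), (2,3), (3,0), (3,3)}, so |H| = 8.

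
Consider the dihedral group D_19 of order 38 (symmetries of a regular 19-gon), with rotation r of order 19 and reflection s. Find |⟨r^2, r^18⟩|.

19

|⟨r^2⟩| = 19 and |⟨r^18⟩| = 19, so |H| is a multiple of lcm(19, 19) = 19 and divides |G| = 38.
Closing under the operation: H = {e, r, r^2, r^3, r^4, r^5, r^6, r^7, r^8, r^9, r^10, r^11, r^12, r^13, r^14, r^15, r^16, r^17, r^18}, so |H| = 19.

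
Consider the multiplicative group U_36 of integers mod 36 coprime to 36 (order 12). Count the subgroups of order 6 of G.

3

|G| = 12 and 6 | 12, so subgroups of order 6 are possible by Lagrange.
The subgroups of order 6 are: {1, 11, 13, 23, 25, 35}; {1, 5, 13, 17, 25, 29}; {1, 7, 13, 19, 25, 31}.
So G has 3 subgroups of order 6.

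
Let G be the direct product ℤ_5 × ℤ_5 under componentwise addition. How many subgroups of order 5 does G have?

6

|G| = 25 and 5 | 25, so subgroups of order 5 are possible by Lagrange.
The subgroups of order 5 are: {(0,0), (0,1), (0,2), (0,3), (0,4)}; {(0,0), (1,0), (2,0), (3,0), (4,0)}; {(0,0), (1,1), (2,2), (3,3), (4,4)}; {(0,0), (1,2), (2,4), (3,1), (4,3)}; … (6 in all).
So G has 6 subgroups of order 5.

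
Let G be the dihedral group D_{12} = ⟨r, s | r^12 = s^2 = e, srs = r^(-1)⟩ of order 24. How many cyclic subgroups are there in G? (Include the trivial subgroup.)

Group the elements of G by the cyclic subgroup they generate; each cyclic subgroup of order d accounts for φ(d) elements.
Cyclic subgroups by order — order 1: 1; order 2: 13; order 3: 1; order 4: 1; order 6: 1; order 12: 1.
Total: 18.

18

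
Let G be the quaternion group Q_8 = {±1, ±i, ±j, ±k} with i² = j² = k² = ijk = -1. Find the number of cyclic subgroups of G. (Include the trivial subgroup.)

Group the elements of G by the cyclic subgroup they generate; each cyclic subgroup of order d accounts for φ(d) elements.
Cyclic subgroups by order — order 1: 1; order 2: 1; order 4: 3.
Total: 5.

5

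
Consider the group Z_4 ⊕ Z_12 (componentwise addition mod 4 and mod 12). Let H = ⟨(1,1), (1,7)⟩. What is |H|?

24

|⟨(1,1)⟩| = 12 and |⟨(1,7)⟩| = 12, so |H| is a multiple of lcm(12, 12) = 12 and divides |G| = 48.
Closing under the operation: H = {(0,0), (0,2), (0,4), (0,6), (0,8), (0,10), (1,1), (1,3), (1,5), (1,7), (1,9), (1,11), (2,0), (2,2), (2,4), (2,6), (2,8), (2,10), (3,1), (3,3), (3,5), (3,7), (3,9), (3,11)}, so |H| = 24.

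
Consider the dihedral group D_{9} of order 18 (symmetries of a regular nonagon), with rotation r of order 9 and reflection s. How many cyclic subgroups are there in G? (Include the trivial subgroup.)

A cyclic subgroup of order d is generated by each of its φ(d) elements of order d, so the cyclic subgroups of order d number (#elements of order d)/φ(d).
Cyclic subgroups by order — order 1: 1; order 2: 9; order 3: 1; order 9: 1.
Total: 12.

12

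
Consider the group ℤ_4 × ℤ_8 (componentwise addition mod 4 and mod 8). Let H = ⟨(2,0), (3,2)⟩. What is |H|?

8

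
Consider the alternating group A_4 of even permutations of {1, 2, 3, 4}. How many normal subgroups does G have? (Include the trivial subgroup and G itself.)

3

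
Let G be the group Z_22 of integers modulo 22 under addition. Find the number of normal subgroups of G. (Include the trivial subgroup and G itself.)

4

G is abelian, so every subgroup is normal.
G has 4 subgroups in total, hence 4 normal subgroups.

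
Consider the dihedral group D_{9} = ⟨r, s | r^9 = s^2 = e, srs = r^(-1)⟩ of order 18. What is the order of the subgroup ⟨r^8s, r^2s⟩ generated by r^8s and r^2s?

|⟨r^8s⟩| = 2 and |⟨r^2s⟩| = 2, so |H| is a multiple of lcm(2, 2) = 2 and divides |G| = 18.
Closing under the operation: H = {e, r^3, r^6, r^2s, r^5s, r^8s}, so |H| = 6.

6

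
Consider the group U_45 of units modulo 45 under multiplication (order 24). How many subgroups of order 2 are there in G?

|G| = 24 and 2 | 24, so subgroups of order 2 are possible by Lagrange.
The subgroups of order 2 are: {1, 19}; {1, 26}; {1, 44}.
So G has 3 subgroups of order 2.

3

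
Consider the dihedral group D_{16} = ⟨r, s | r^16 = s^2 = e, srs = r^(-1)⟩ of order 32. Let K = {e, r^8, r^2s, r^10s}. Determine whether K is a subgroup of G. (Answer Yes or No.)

|K| = 4 divides |G| = 32, consistent with Lagrange.
K contains the identity, every element's inverse is in K, and K is closed under ·: it is a subgroup.

Yes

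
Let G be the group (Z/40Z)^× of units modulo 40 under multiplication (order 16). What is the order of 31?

2

Compute successive powers of 31 mod 40: 31, 1; 31^2 ≡ 1 (mod 40).
So |⟨31⟩| = 2.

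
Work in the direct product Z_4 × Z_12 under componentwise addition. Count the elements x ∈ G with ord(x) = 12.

An element (a,b) has order lcm(ord(a), ord(b)); count pairs with lcm equal to 12.
Enumerating gives 24 such elements.

24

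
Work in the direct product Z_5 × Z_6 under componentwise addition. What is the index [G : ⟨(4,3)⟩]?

3

|⟨(4,3)⟩| = 10 and |G| = 30.
By Lagrange, [G : H] = |G|/|H| = 30/10 = 3.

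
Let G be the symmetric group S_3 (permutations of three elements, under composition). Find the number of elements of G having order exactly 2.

The elements of order 2 are: (2 3), (1 2), (1 3).
That's 3.

3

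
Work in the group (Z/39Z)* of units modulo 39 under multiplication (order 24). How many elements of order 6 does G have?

The elements of order 6 are: 4, 10, 17, 23, 29, 35.
That's 6.

6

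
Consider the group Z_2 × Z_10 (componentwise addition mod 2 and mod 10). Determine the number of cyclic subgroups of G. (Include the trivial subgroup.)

8

Group the elements of G by the cyclic subgroup they generate; each cyclic subgroup of order d accounts for φ(d) elements.
Cyclic subgroups by order — order 1: 1; order 2: 3; order 5: 1; order 10: 3.
Total: 8.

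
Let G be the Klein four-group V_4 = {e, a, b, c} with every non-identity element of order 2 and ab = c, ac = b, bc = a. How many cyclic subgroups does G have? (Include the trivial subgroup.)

Each element a generates a cyclic subgroup ⟨a⟩; distinct elements may generate the same one (a cyclic group of order d has φ(d) generators).
Cyclic subgroups by order — order 1: 1; order 2: 3.
Total: 4.

4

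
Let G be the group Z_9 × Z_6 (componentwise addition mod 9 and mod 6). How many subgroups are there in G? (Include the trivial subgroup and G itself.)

|G| = 54, so by Lagrange every subgroup order divides 54. Divisors: 1, 2, 3, 6, 9, 18, 27, 54.
Subgroups by order — order 1: 1; order 2: 1; order 3: 4; order 6: 4; order 9: 4; order 18: 4; order 27: 1; order 54: 1.
Total: 1 + 1 + 4 + 4 + 4 + 4 + 1 + 1 = 20.

20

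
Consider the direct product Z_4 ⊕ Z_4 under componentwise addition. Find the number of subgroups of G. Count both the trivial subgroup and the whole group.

15

|G| = 16, so by Lagrange every subgroup order divides 16. Divisors: 1, 2, 4, 8, 16.
Subgroups by order — order 1: 1; order 2: 3; order 4: 7; order 8: 3; order 16: 1.
Total: 1 + 3 + 7 + 3 + 1 = 15.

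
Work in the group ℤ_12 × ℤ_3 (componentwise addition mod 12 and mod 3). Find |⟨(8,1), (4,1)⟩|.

9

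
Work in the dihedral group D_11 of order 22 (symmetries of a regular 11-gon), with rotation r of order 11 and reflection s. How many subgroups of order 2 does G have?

|G| = 22 and 2 | 22, so subgroups of order 2 are possible by Lagrange.
The subgroups of order 2 are: {e, r^10s}; {e, r^2s}; {e, r^3s}; {e, r^4s}; … (11 in all).
So G has 11 subgroups of order 2.

11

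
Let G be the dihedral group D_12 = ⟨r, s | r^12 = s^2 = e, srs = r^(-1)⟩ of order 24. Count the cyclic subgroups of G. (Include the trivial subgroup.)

18

A cyclic subgroup of order d is generated by each of its φ(d) elements of order d, so the cyclic subgroups of order d number (#elements of order d)/φ(d).
Cyclic subgroups by order — order 1: 1; order 2: 13; order 3: 1; order 4: 1; order 6: 1; order 12: 1.
Total: 18.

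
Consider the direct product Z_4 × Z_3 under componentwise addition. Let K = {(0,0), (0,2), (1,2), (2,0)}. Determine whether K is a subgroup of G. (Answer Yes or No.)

No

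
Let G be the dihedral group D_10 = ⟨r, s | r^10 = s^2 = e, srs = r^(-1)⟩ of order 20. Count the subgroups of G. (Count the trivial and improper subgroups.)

|G| = 20, so by Lagrange every subgroup order divides 20. Divisors: 1, 2, 4, 5, 10, 20.
Subgroups by order — order 1: 1; order 2: 11; order 4: 5; order 5: 1; order 10: 3; order 20: 1.
Total: 1 + 11 + 5 + 1 + 3 + 1 = 22.

22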